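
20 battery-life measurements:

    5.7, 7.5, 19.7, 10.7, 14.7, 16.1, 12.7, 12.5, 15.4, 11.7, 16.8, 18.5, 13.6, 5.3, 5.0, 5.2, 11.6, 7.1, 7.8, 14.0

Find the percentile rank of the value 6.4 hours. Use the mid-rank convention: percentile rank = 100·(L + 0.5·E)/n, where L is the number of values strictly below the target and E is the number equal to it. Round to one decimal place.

20.0

Sorted: 5.0, 5.2, 5.3, 5.7, 7.1, 7.5, 7.8, 10.7, 11.6, 11.7, 12.5, 12.7, 13.6, 14.0, 14.7, 15.4, 16.1, 16.8, 18.5, 19.7.
Count below 6.4: L = 4; count equal: E = 0; n = 20.
Percentile rank = 100·(4 + 0.5·0)/20 = 100·4/20 = 20.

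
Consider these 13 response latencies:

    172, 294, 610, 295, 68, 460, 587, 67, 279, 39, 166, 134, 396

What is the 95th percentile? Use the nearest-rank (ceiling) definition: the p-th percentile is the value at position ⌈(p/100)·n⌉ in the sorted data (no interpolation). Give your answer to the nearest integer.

Sorted: 39, 67, 68, 134, 166, 172, 279, 294, 295, 396, 460, 587, 610.
n = 13.
Position = ⌈95/100 · 13⌉ = ⌈12.35⌉ = 13.
The value at rank 13 is 610.

610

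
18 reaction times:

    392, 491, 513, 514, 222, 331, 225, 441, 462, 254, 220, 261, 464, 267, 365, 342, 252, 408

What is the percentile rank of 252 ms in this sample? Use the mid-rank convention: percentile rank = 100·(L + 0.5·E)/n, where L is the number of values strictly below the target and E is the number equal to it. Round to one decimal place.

Sorted: 220, 222, 225, 252, 254, 261, 267, 331, 342, 365, 392, 408, 441, 462, 464, 491, 513, 514.
Count below 252: L = 3; count equal: E = 1; n = 18.
Percentile rank = 100·(3 + 0.5·1)/18 = 100·3.5/18 = 19.44.

19.4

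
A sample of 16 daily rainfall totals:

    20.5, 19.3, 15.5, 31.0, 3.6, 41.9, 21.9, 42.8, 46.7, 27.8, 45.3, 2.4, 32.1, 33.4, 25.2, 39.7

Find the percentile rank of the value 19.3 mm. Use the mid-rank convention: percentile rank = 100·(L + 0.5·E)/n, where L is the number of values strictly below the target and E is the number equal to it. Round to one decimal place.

Sorted: 2.4, 3.6, 15.5, 19.3, 20.5, 21.9, 25.2, 27.8, 31.0, 32.1, 33.4, 39.7, 41.9, 42.8, 45.3, 46.7.
Count below 19.3: L = 3; count equal: E = 1; n = 16.
Percentile rank = 100·(3 + 0.5·1)/16 = 100·3.5/16 = 21.88.

21.9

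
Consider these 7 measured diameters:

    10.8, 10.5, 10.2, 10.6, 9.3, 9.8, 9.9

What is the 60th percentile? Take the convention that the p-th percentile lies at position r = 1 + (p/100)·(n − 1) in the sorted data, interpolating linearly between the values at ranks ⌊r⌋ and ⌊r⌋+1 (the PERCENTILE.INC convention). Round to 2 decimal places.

10.38

Sorted: 9.3, 9.8, 9.9, 10.2, 10.5, 10.6, 10.8.
n = 7.
r = 1 + (60/100)·(7 − 1) = 1 + 3.6 = 4.6.
Rank 4 is 10.2 and rank 5 is 10.5.
Interpolate: 10.2 + 0.6·(10.5 − 10.2) = 10.2 + 0.6·0.3 = 10.38.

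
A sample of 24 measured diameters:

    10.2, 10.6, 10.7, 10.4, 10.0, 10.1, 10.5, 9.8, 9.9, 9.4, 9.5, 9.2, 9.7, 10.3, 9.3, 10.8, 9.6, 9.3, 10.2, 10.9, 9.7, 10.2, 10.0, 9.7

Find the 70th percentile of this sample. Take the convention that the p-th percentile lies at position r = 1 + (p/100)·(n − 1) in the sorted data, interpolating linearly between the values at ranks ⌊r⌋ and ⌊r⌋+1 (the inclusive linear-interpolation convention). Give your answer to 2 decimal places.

10.21

Sorted: 9.2, 9.3, 9.3, 9.4, 9.5, 9.6, 9.7, 9.7, 9.7, 9.8, 9.9, 10.0, 10.0, 10.1, 10.2, 10.2, 10.2, 10.3, 10.4, 10.5, 10.6, 10.7, 10.8, 10.9.
n = 24.
r = 1 + (70/100)·(24 − 1) = 1 + 16.1 = 17.1.
Rank 17 is 10.2 and rank 18 is 10.3.
Interpolate: 10.2 + 0.1·(10.3 − 10.2) = 10.2 + 0.1·0.1 = 10.21.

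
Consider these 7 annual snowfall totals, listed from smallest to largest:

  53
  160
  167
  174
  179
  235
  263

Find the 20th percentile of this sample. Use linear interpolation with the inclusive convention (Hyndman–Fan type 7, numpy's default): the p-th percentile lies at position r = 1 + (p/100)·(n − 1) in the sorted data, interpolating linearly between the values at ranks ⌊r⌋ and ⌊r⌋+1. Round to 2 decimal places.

n = 7.
r = 1 + (20/100)·(7 − 1) = 1 + 1.2 = 2.2.
Rank 2 is 160 and rank 3 is 167.
Interpolate: 160 + 0.2·(167 − 160) = 160 + 0.2·7 = 161.4.

161.40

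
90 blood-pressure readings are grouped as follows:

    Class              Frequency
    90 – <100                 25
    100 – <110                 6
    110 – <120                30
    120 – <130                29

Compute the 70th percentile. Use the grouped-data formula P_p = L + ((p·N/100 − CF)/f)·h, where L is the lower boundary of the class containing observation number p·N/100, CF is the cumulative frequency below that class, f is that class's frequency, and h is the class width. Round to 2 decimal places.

120.69

N = 90; target position k = 70/100 · 90 = 63.
Cumulative frequencies: 25, 31, 61, 90.
Observation 63 falls in the class 120 – <130.
L = 120, CF = 61, f = 29, h = 10.
P70 = 120 + ((63 − 61)/29)·10 = 120 + 0.689655 = 120.69.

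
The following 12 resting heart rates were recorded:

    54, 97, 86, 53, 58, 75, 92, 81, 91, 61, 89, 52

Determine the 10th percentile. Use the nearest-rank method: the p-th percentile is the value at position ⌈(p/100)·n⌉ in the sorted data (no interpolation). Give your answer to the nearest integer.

Sorted: 52, 53, 54, 58, 61, 75, 81, 86, 89, 91, 92, 97.
n = 12.
Position = ⌈10/100 · 12⌉ = ⌈1.2⌉ = 2.
The value at rank 2 is 53.

53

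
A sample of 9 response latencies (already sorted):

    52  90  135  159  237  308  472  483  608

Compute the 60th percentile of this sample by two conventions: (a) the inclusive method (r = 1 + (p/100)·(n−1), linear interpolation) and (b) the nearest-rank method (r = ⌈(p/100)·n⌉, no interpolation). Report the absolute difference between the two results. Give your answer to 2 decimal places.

n = 9.
(a) r = 5.8; between ranks 5 (237) and 6 (308): 293.8.
(b) the nearest-rank method: rank 6 → 308.
|293.8 − 308| = 14.2.

14.20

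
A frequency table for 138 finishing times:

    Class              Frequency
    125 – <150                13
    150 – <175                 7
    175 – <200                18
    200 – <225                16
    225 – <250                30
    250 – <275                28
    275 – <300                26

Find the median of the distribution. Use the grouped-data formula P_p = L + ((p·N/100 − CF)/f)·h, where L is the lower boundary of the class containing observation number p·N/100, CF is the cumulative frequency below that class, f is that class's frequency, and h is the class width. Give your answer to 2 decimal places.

237.50

N = 138; target position k = 50/100 · 138 = 69.
Cumulative frequencies: 13, 20, 38, 54, 84, 112, 138.
Observation 69 falls in the class 225 – <250.
L = 225, CF = 54, f = 30, h = 25.
P50 = 225 + ((69 − 54)/30)·25 = 225 + 12.5 = 237.5.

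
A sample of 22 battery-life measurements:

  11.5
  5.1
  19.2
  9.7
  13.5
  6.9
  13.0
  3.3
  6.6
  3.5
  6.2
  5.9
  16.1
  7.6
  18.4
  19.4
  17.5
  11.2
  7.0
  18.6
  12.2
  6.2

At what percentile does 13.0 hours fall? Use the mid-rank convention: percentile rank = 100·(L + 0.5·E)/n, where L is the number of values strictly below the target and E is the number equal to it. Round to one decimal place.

65.9

Sorted: 3.3, 3.5, 5.1, 5.9, 6.2, 6.2, 6.6, 6.9, 7.0, 7.6, 9.7, 11.2, 11.5, 12.2, 13.0, 13.5, 16.1, 17.5, 18.4, 18.6, 19.2, 19.4.
Count below 13.0: L = 14; count equal: E = 1; n = 22.
Percentile rank = 100·(14 + 0.5·1)/22 = 100·14.5/22 = 65.91.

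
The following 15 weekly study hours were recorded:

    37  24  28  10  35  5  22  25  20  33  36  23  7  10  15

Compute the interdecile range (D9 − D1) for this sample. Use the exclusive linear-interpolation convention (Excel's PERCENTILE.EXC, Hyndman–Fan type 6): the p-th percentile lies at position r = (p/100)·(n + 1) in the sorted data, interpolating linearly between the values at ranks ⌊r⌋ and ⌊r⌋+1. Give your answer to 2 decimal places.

30.20

Sorted: 5, 7, 10, 10, 15, 20, 22, 23, 24, 25, 28, 33, 35, 36, 37.
n = 15.
P10: r = 1.6; ranks 1–2 are 5, 7; interpolating gives 6.2.
P90: r = 14.4; ranks 14–15 are 36, 37; interpolating gives 36.4.
Difference: 36.4 − 6.2 = 30.2.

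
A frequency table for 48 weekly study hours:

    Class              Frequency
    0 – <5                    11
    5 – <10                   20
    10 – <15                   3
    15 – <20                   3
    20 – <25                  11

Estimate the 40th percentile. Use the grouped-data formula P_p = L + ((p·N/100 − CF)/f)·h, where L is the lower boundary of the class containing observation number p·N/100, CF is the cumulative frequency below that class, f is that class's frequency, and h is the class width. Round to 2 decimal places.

N = 48; target position k = 40/100 · 48 = 19.2.
Cumulative frequencies: 11, 31, 34, 37, 48.
Observation 19.2 falls in the class 5 – <10.
L = 5, CF = 11, f = 20, h = 5.
P40 = 5 + ((19.2 − 11)/20)·5 = 5 + 2.05 = 7.05.

7.05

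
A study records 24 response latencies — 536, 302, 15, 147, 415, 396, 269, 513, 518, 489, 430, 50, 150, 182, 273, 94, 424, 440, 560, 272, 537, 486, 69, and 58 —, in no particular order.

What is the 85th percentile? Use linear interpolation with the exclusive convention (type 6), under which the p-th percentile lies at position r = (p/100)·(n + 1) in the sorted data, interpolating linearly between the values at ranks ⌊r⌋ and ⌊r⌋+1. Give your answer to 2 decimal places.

522.50

Sorted: 15, 50, 58, 69, 94, 147, 150, 182, 269, 272, 273, 302, 396, 415, 424, 430, 440, 486, 489, 513, 518, 536, 537, 560.
n = 24.
r = (85/100)·(24 + 1) = 21.25.
Rank 21 is 518 and rank 22 is 536.
Interpolate: 518 + 0.25·(536 − 518) = 518 + 0.25·18 = 522.5.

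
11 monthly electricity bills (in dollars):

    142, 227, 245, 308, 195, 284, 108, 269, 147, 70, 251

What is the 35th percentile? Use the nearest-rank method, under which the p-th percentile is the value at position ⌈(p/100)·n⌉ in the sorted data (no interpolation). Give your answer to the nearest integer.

Sorted: 70, 108, 142, 147, 195, 227, 245, 251, 269, 284, 308.
n = 11.
Position = ⌈35/100 · 11⌉ = ⌈3.85⌉ = 4.
The value at rank 4 is 147.

147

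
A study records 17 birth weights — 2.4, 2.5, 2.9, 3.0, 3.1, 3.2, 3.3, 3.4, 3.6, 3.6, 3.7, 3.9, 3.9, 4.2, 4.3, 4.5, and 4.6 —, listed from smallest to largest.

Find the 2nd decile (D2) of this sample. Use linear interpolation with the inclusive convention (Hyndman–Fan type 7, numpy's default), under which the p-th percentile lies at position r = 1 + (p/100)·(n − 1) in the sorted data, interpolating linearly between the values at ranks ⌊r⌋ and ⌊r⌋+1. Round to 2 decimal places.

n = 17.
r = 1 + (20/100)·(17 − 1) = 1 + 3.2 = 4.2.
Rank 4 is 3.0 and rank 5 is 3.1.
Interpolate: 3.0 + 0.2·(3.1 − 3.0) = 3.0 + 0.2·0.1 = 3.02.

3.02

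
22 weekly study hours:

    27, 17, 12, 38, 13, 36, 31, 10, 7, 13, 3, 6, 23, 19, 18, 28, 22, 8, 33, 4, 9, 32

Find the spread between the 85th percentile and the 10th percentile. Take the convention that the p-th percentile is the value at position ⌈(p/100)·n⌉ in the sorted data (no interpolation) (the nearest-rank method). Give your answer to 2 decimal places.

26.00

Sorted: 3, 4, 6, 7, 8, 9, 10, 12, 13, 13, 17, 18, 19, 22, 23, 27, 28, 31, 32, 33, 36, 38.
n = 22.
P10: rank ⌈10/100·22⌉ = 3 → 6.
P85: rank ⌈85/100·22⌉ = 19 → 32.
Difference: 32 − 6 = 26.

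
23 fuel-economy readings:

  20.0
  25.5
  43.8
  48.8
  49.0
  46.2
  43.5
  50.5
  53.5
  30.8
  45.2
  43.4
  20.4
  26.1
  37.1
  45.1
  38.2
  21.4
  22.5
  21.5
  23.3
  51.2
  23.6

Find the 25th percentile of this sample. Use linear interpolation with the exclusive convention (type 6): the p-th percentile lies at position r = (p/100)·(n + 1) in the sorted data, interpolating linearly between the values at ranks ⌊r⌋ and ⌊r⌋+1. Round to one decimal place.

Sorted: 20.0, 20.4, 21.4, 21.5, 22.5, 23.3, 23.6, 25.5, 26.1, 30.8, 37.1, 38.2, 43.4, 43.5, 43.8, 45.1, 45.2, 46.2, 48.8, 49.0, 50.5, 51.2, 53.5.
n = 23.
r = (25/100)·(23 + 1) = 6.
r is an integer, so P25 is the value at rank 6: 23.3.

23.3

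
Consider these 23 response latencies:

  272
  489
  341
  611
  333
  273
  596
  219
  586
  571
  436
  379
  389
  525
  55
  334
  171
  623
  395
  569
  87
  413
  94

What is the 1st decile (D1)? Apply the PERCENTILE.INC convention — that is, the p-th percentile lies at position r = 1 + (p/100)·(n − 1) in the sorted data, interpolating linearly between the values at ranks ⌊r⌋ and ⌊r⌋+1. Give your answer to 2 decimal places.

Sorted: 55, 87, 94, 171, 219, 272, 273, 333, 334, 341, 379, 389, 395, 413, 436, 489, 525, 569, 571, 586, 596, 611, 623.
n = 23.
r = 1 + (10/100)·(23 − 1) = 1 + 2.2 = 3.2.
Rank 3 is 94 and rank 4 is 171.
Interpolate: 94 + 0.2·(171 − 94) = 94 + 0.2·77 = 109.4.

109.40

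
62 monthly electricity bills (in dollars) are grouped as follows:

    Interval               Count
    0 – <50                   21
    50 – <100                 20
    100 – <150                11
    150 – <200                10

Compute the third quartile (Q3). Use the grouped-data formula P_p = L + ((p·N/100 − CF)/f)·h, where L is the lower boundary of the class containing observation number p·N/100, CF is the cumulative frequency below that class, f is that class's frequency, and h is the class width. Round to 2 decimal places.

125.00

N = 62; target position k = 75/100 · 62 = 46.5.
Cumulative frequencies: 21, 41, 52, 62.
Observation 46.5 falls in the class 100 – <150.
L = 100, CF = 41, f = 11, h = 50.
P75 = 100 + ((46.5 − 41)/11)·50 = 100 + 25 = 125.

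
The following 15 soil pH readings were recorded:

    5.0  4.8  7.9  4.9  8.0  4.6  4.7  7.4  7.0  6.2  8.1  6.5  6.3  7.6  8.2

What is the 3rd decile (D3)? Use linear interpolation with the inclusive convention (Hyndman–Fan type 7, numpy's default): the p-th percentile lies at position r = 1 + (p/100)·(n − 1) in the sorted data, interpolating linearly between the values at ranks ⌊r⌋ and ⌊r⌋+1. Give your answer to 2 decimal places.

Sorted: 4.6, 4.7, 4.8, 4.9, 5.0, 6.2, 6.3, 6.5, 7.0, 7.4, 7.6, 7.9, 8.0, 8.1, 8.2.
n = 15.
r = 1 + (30/100)·(15 − 1) = 1 + 4.2 = 5.2.
Rank 5 is 5.0 and rank 6 is 6.2.
Interpolate: 5.0 + 0.2·(6.2 − 5.0) = 5.0 + 0.2·1.2 = 5.24.

5.24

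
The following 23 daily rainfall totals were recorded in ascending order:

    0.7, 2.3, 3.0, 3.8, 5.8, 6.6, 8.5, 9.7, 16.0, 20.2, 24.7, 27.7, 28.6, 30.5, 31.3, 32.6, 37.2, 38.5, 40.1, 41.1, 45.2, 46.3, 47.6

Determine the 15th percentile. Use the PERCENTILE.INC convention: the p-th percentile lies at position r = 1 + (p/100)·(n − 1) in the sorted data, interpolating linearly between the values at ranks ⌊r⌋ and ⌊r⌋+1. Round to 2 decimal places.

4.40

n = 23.
r = 1 + (15/100)·(23 − 1) = 1 + 3.3 = 4.3.
Rank 4 is 3.8 and rank 5 is 5.8.
Interpolate: 3.8 + 0.3·(5.8 − 3.8) = 3.8 + 0.3·2 = 4.4.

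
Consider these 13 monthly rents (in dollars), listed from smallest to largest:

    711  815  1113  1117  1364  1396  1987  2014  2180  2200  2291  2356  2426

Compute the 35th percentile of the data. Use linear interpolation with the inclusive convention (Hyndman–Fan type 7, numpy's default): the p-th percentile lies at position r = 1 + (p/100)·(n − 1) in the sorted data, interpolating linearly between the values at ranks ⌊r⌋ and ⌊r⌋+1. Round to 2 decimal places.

1370.40

n = 13.
r = 1 + (35/100)·(13 − 1) = 1 + 4.2 = 5.2.
Rank 5 is 1364 and rank 6 is 1396.
Interpolate: 1364 + 0.2·(1396 − 1364) = 1364 + 0.2·32 = 1370.4.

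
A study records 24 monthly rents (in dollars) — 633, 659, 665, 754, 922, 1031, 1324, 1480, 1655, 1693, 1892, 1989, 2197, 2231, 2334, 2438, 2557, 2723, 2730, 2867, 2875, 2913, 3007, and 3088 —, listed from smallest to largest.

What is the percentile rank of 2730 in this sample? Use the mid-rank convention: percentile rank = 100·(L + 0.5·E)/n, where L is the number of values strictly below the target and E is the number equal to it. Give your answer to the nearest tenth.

Count below 2730: L = 18; count equal: E = 1; n = 24.
Percentile rank = 100·(18 + 0.5·1)/24 = 100·18.5/24 = 77.08.

77.1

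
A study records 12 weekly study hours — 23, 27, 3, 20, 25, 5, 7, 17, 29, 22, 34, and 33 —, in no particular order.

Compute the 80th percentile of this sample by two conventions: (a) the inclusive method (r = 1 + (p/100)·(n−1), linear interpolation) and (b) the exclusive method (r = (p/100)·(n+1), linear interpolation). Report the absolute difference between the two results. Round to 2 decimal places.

2.00

Sorted: 3, 5, 7, 17, 20, 22, 23, 25, 27, 29, 33, 34.
n = 12.
(a) r = 9.8; between ranks 9 (27) and 10 (29): 28.6.
(b) r = 10.4; between ranks 10 (29) and 11 (33): 30.6.
|28.6 − 30.6| = 2.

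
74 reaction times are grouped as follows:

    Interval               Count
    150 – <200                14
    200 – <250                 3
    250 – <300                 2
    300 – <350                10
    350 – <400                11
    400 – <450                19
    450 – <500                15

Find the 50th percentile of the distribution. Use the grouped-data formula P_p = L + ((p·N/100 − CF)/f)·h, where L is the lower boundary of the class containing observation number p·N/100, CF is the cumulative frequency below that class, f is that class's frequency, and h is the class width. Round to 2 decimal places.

386.36

N = 74; target position k = 50/100 · 74 = 37.
Cumulative frequencies: 14, 17, 19, 29, 40, 59, 74.
Observation 37 falls in the class 350 – <400.
L = 350, CF = 29, f = 11, h = 50.
P50 = 350 + ((37 − 29)/11)·50 = 350 + 36.3636 = 386.364.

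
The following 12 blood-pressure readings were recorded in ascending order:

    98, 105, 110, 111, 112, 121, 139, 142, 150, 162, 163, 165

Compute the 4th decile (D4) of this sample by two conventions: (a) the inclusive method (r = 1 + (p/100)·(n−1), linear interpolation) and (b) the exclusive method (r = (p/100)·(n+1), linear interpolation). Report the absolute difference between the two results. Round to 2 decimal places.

n = 12.
(a) r = 5.4; between ranks 5 (112) and 6 (121): 115.6.
(b) r = 5.2; between ranks 5 (112) and 6 (121): 113.8.
|115.6 − 113.8| = 1.8.

1.80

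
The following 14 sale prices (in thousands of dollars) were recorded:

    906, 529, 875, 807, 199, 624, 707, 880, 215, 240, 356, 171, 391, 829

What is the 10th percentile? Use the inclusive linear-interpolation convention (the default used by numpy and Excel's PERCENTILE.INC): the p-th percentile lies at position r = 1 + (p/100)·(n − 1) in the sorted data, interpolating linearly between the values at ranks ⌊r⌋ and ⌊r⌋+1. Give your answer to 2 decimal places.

Sorted: 171, 199, 215, 240, 356, 391, 529, 624, 707, 807, 829, 875, 880, 906.
n = 14.
r = 1 + (10/100)·(14 − 1) = 1 + 1.3 = 2.3.
Rank 2 is 199 and rank 3 is 215.
Interpolate: 199 + 0.3·(215 − 199) = 199 + 0.3·16 = 203.8.

203.80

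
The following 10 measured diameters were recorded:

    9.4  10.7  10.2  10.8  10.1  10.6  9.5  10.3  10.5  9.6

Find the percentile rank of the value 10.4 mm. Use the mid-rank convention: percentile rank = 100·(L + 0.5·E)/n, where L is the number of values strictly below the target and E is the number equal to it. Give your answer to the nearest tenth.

Sorted: 9.4, 9.5, 9.6, 10.1, 10.2, 10.3, 10.5, 10.6, 10.7, 10.8.
Count below 10.4: L = 6; count equal: E = 0; n = 10.
Percentile rank = 100·(6 + 0.5·0)/10 = 100·6/10 = 60.

60.0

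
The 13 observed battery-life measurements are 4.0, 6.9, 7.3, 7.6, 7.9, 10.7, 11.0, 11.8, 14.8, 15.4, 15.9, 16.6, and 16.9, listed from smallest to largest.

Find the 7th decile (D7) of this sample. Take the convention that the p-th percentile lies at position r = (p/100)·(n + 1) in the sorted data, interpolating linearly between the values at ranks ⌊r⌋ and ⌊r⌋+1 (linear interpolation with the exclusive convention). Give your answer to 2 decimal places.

n = 13.
r = (70/100)·(13 + 1) = 9.8.
Rank 9 is 14.8 and rank 10 is 15.4.
Interpolate: 14.8 + 0.8·(15.4 − 14.8) = 14.8 + 0.8·0.6 = 15.28.

15.28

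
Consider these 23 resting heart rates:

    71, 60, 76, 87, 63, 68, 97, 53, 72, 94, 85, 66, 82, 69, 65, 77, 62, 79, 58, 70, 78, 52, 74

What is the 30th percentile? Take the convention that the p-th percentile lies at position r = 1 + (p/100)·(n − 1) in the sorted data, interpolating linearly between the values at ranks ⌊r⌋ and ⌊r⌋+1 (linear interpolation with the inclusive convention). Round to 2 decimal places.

65.60

Sorted: 52, 53, 58, 60, 62, 63, 65, 66, 68, 69, 70, 71, 72, 74, 76, 77, 78, 79, 82, 85, 87, 94, 97.
n = 23.
r = 1 + (30/100)·(23 − 1) = 1 + 6.6 = 7.6.
Rank 7 is 65 and rank 8 is 66.
Interpolate: 65 + 0.6·(66 − 65) = 65 + 0.6·1 = 65.6.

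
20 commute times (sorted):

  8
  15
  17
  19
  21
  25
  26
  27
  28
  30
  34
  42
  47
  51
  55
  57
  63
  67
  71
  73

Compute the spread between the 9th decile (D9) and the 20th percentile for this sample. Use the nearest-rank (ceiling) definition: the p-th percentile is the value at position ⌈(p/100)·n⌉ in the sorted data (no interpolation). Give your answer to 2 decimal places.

48.00

n = 20.
P20: rank ⌈20/100·20⌉ = 4 → 19.
P90: rank ⌈90/100·20⌉ = 18 → 67.
Difference: 67 − 19 = 48.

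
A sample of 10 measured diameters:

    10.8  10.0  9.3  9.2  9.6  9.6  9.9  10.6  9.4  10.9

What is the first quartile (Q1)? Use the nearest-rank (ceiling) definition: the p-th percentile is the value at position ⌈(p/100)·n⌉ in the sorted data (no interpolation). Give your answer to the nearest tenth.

9.4

Sorted: 9.2, 9.3, 9.4, 9.6, 9.6, 9.9, 10.0, 10.6, 10.8, 10.9.
n = 10.
Position = ⌈25/100 · 10⌉ = ⌈2.5⌉ = 3.
The value at rank 3 is 9.4.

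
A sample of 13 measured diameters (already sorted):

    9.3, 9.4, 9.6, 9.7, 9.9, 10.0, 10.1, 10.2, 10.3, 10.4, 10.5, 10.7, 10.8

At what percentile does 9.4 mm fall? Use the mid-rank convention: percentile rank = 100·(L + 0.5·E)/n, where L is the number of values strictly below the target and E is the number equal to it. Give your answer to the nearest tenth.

11.5

Count below 9.4: L = 1; count equal: E = 1; n = 13.
Percentile rank = 100·(1 + 0.5·1)/13 = 100·1.5/13 = 11.54.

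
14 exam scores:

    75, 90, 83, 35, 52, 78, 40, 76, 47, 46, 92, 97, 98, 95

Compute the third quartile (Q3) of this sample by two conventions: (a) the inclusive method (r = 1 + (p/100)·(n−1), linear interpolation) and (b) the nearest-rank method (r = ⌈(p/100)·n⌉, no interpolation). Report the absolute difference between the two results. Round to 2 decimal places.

Sorted: 35, 40, 46, 47, 52, 75, 76, 78, 83, 90, 92, 95, 97, 98.
n = 14.
(a) r = 10.75; between ranks 10 (90) and 11 (92): 91.5.
(b) the nearest-rank method: rank 11 → 92.
|91.5 − 92| = 0.5.

0.50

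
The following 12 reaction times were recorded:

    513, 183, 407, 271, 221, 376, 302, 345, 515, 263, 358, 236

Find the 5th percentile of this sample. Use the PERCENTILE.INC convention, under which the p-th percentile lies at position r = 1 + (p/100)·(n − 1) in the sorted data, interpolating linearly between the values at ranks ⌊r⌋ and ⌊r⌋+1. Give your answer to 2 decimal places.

203.90

Sorted: 183, 221, 236, 263, 271, 302, 345, 358, 376, 407, 513, 515.
n = 12.
r = 1 + (5/100)·(12 − 1) = 1 + 0.55 = 1.55.
Rank 1 is 183 and rank 2 is 221.
Interpolate: 183 + 0.55·(221 − 183) = 183 + 0.55·38 = 203.9.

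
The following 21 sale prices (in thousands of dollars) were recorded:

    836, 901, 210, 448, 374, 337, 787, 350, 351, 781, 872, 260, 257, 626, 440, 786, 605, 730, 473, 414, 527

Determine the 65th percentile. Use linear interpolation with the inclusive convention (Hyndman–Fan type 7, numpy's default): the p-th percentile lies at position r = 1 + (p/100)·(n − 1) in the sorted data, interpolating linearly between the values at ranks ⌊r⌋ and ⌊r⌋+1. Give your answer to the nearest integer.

Sorted: 210, 257, 260, 337, 350, 351, 374, 414, 440, 448, 473, 527, 605, 626, 730, 781, 786, 787, 836, 872, 901.
n = 21.
r = 1 + (65/100)·(21 − 1) = 1 + 13 = 14.
r is an integer, so P65 is the value at rank 14: 626.

626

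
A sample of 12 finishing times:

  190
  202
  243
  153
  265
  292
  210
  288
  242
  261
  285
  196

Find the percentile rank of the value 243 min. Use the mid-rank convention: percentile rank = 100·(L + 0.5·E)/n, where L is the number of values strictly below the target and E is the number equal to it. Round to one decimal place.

Sorted: 153, 190, 196, 202, 210, 242, 243, 261, 265, 285, 288, 292.
Count below 243: L = 6; count equal: E = 1; n = 12.
Percentile rank = 100·(6 + 0.5·1)/12 = 100·6.5/12 = 54.17.

54.2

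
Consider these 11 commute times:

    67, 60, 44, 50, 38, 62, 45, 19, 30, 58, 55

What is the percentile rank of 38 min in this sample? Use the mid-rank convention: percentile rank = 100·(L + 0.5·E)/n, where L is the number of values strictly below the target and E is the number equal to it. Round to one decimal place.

22.7

Sorted: 19, 30, 38, 44, 45, 50, 55, 58, 60, 62, 67.
Count below 38: L = 2; count equal: E = 1; n = 11.
Percentile rank = 100·(2 + 0.5·1)/11 = 100·2.5/11 = 22.73.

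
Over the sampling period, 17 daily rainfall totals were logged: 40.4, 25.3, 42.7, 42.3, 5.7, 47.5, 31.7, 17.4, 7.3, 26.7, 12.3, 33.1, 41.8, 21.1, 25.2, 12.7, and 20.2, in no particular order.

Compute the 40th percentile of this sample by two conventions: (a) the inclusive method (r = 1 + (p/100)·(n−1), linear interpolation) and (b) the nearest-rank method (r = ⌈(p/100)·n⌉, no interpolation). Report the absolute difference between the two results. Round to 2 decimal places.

Sorted: 5.7, 7.3, 12.3, 12.7, 17.4, 20.2, 21.1, 25.2, 25.3, 26.7, 31.7, 33.1, 40.4, 41.8, 42.3, 42.7, 47.5.
n = 17.
(a) r = 7.4; between ranks 7 (21.1) and 8 (25.2): 22.74.
(b) the nearest-rank method: rank 7 → 21.1.
|22.74 − 21.1| = 1.64.

1.64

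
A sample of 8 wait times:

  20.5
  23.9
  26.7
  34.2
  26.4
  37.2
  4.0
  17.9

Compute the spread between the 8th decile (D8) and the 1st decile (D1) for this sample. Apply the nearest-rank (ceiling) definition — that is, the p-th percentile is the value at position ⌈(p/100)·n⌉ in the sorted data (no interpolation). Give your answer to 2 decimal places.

Sorted: 4.0, 17.9, 20.5, 23.9, 26.4, 26.7, 34.2, 37.2.
n = 8.
P10: rank ⌈10/100·8⌉ = 1 → 4.
P80: rank ⌈80/100·8⌉ = 7 → 34.2.
Difference: 34.2 − 4 = 30.2.

30.20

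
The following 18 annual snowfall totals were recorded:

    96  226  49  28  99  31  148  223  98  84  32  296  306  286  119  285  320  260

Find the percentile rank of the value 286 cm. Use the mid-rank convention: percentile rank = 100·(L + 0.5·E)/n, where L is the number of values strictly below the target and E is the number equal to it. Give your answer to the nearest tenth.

80.6

Sorted: 28, 31, 32, 49, 84, 96, 98, 99, 119, 148, 223, 226, 260, 285, 286, 296, 306, 320.
Count below 286: L = 14; count equal: E = 1; n = 18.
Percentile rank = 100·(14 + 0.5·1)/18 = 100·14.5/18 = 80.56.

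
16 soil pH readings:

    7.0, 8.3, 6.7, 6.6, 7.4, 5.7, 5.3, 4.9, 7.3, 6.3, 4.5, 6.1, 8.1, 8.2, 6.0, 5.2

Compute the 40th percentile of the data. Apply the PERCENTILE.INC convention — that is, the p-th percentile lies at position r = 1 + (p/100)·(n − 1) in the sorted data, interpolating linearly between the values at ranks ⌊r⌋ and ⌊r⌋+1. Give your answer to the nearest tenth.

Sorted: 4.5, 4.9, 5.2, 5.3, 5.7, 6.0, 6.1, 6.3, 6.6, 6.7, 7.0, 7.3, 7.4, 8.1, 8.2, 8.3.
n = 16.
r = 1 + (40/100)·(16 − 1) = 1 + 6 = 7.
r is an integer, so P40 is the value at rank 7: 6.1.

6.1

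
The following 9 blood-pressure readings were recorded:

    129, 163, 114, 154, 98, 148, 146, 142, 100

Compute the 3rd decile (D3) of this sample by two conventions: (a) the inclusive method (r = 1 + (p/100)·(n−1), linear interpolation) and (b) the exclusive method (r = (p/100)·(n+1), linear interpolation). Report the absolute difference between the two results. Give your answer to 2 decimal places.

Sorted: 98, 100, 114, 129, 142, 146, 148, 154, 163.
n = 9.
(a) r = 3.4; between ranks 3 (114) and 4 (129): 120.
(b) r = 3 → value at rank 3 = 114.
|120 − 114| = 6.

6.00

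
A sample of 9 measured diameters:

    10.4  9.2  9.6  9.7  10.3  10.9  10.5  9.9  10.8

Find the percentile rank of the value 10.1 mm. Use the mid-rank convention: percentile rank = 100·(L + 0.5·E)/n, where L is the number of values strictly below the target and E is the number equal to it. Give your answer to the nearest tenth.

Sorted: 9.2, 9.6, 9.7, 9.9, 10.3, 10.4, 10.5, 10.8, 10.9.
Count below 10.1: L = 4; count equal: E = 0; n = 9.
Percentile rank = 100·(4 + 0.5·0)/9 = 100·4/9 = 44.44.

44.4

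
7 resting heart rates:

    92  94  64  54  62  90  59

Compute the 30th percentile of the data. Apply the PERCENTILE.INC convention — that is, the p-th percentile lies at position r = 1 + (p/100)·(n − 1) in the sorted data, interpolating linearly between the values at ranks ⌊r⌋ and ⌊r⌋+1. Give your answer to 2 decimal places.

Sorted: 54, 59, 62, 64, 90, 92, 94.
n = 7.
r = 1 + (30/100)·(7 − 1) = 1 + 1.8 = 2.8.
Rank 2 is 59 and rank 3 is 62.
Interpolate: 59 + 0.8·(62 − 59) = 59 + 0.8·3 = 61.4.

61.40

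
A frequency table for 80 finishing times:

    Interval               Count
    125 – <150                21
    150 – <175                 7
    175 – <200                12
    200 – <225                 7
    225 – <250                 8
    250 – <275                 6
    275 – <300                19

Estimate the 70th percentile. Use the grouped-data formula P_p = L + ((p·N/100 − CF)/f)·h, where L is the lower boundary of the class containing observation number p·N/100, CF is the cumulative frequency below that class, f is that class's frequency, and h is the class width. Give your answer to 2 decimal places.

N = 80; target position k = 70/100 · 80 = 56.
Cumulative frequencies: 21, 28, 40, 47, 55, 61, 80.
Observation 56 falls in the class 250 – <275.
L = 250, CF = 55, f = 6, h = 25.
P70 = 250 + ((56 − 55)/6)·25 = 250 + 4.16667 = 254.167.

254.17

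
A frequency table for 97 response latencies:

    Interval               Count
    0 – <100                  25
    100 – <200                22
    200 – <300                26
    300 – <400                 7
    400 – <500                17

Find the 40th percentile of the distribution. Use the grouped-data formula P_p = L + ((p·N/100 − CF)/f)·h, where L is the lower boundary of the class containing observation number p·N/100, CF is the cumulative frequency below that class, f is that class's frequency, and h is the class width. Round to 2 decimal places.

162.73

N = 97; target position k = 40/100 · 97 = 38.8.
Cumulative frequencies: 25, 47, 73, 80, 97.
Observation 38.8 falls in the class 100 – <200.
L = 100, CF = 25, f = 22, h = 100.
P40 = 100 + ((38.8 − 25)/22)·100 = 100 + 62.7273 = 162.727.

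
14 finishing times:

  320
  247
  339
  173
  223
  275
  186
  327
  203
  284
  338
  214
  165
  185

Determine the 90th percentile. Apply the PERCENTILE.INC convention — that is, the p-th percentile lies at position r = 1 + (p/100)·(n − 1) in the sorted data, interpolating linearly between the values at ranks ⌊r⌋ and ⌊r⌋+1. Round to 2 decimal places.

Sorted: 165, 173, 185, 186, 203, 214, 223, 247, 275, 284, 320, 327, 338, 339.
n = 14.
r = 1 + (90/100)·(14 − 1) = 1 + 11.7 = 12.7.
Rank 12 is 327 and rank 13 is 338.
Interpolate: 327 + 0.7·(338 − 327) = 327 + 0.7·11 = 334.7.

334.70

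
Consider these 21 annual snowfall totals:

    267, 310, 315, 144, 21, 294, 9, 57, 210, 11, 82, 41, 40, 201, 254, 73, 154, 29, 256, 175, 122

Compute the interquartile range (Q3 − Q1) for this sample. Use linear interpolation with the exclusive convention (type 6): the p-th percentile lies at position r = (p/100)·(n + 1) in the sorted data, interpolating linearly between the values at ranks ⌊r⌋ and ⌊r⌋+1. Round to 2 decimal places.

Sorted: 9, 11, 21, 29, 40, 41, 57, 73, 82, 122, 144, 154, 175, 201, 210, 254, 256, 267, 294, 310, 315.
n = 21.
P25: r = 5.5; ranks 5–6 are 40, 41; interpolating gives 40.5.
P75: r = 16.5; ranks 16–17 are 254, 256; interpolating gives 255.
Difference: 255 − 40.5 = 214.5.

214.50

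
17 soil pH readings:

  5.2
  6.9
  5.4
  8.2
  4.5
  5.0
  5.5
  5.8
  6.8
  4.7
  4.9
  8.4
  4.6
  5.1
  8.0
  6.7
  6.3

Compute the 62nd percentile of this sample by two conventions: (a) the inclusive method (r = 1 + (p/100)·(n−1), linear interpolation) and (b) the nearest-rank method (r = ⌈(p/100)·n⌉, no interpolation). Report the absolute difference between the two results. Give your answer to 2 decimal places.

Sorted: 4.5, 4.6, 4.7, 4.9, 5.0, 5.1, 5.2, 5.4, 5.5, 5.8, 6.3, 6.7, 6.8, 6.9, 8.0, 8.2, 8.4.
n = 17.
(a) r = 10.92; between ranks 10 (5.8) and 11 (6.3): 6.26.
(b) the nearest-rank method: rank 11 → 6.3.
|6.26 − 6.3| = 0.04.

0.04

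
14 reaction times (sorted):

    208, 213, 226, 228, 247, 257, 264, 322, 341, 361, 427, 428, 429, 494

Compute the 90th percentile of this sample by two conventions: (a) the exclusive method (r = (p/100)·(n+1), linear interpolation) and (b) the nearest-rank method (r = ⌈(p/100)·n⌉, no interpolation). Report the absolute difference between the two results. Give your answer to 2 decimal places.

32.50

n = 14.
(a) r = 13.5; between ranks 13 (429) and 14 (494): 461.5.
(b) the nearest-rank method: rank 13 → 429.
|461.5 − 429| = 32.5.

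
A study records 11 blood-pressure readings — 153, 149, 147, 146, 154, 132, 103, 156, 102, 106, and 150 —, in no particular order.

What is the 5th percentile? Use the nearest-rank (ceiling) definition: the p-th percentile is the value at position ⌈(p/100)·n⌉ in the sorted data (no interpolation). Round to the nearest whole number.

102

Sorted: 102, 103, 106, 132, 146, 147, 149, 150, 153, 154, 156.
n = 11.
Position = ⌈5/100 · 11⌉ = ⌈0.55⌉ = 1.
The value at rank 1 is 102.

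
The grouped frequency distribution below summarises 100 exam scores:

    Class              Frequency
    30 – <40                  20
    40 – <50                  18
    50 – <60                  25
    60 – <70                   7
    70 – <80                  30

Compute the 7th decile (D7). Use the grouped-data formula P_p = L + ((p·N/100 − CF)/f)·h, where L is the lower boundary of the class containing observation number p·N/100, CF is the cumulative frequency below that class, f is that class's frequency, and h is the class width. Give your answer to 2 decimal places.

N = 100; target position k = 70/100 · 100 = 70.
Cumulative frequencies: 20, 38, 63, 70, 100.
Observation 70 falls in the class 60 – <70.
L = 60, CF = 63, f = 7, h = 10.
P70 = 60 + ((70 − 63)/7)·10 = 60 + 10 = 70.

70.00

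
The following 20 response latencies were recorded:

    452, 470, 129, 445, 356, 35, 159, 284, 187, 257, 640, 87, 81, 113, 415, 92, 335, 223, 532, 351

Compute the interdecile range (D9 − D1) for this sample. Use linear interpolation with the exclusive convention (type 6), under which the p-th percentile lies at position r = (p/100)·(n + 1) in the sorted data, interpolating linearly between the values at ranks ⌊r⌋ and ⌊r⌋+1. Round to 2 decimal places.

Sorted: 35, 81, 87, 92, 113, 129, 159, 187, 223, 257, 284, 335, 351, 356, 415, 445, 452, 470, 532, 640.
n = 20.
P10: r = 2.1; ranks 2–3 are 81, 87; interpolating gives 81.6.
P90: r = 18.9; ranks 18–19 are 470, 532; interpolating gives 525.8.
Difference: 525.8 − 81.6 = 444.2.

444.20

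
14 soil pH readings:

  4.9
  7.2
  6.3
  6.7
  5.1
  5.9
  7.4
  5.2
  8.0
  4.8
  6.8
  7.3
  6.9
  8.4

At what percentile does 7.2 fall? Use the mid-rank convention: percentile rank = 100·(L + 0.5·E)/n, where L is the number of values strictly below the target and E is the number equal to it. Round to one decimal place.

Sorted: 4.8, 4.9, 5.1, 5.2, 5.9, 6.3, 6.7, 6.8, 6.9, 7.2, 7.3, 7.4, 8.0, 8.4.
Count below 7.2: L = 9; count equal: E = 1; n = 14.
Percentile rank = 100·(9 + 0.5·1)/14 = 100·9.5/14 = 67.86.

67.9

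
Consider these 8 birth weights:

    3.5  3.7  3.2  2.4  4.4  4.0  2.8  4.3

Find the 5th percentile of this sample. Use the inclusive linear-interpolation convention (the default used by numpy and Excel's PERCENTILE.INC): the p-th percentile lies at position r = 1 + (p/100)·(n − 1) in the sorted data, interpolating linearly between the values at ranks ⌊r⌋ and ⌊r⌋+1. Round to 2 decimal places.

Sorted: 2.4, 2.8, 3.2, 3.5, 3.7, 4.0, 4.3, 4.4.
n = 8.
r = 1 + (5/100)·(8 − 1) = 1 + 0.35 = 1.35.
Rank 1 is 2.4 and rank 2 is 2.8.
Interpolate: 2.4 + 0.35·(2.8 − 2.4) = 2.4 + 0.35·0.4 = 2.54.

2.54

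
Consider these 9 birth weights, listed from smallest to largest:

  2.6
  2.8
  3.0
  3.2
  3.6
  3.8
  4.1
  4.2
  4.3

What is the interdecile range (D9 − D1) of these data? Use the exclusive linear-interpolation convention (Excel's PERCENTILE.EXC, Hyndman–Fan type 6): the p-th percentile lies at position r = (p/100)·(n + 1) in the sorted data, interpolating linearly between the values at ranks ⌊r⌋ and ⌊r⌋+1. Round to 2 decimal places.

1.70

n = 9.
P10: r = 1 (integer) → 2.6.
P90: r = 9 (integer) → 4.3.
Difference: 4.3 − 2.6 = 1.7.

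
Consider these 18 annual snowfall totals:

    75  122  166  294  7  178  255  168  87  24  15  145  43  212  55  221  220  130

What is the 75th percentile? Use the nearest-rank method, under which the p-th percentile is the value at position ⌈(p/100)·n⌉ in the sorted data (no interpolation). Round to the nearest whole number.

212

Sorted: 7, 15, 24, 43, 55, 75, 87, 122, 130, 145, 166, 168, 178, 212, 220, 221, 255, 294.
n = 18.
Position = ⌈75/100 · 18⌉ = ⌈13.5⌉ = 14.
The value at rank 14 is 212.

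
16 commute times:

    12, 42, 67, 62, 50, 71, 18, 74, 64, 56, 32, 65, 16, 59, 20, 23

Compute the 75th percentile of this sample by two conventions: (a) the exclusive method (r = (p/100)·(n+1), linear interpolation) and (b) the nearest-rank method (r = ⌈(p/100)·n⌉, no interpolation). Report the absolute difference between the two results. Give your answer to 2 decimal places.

0.75

Sorted: 12, 16, 18, 20, 23, 32, 42, 50, 56, 59, 62, 64, 65, 67, 71, 74.
n = 16.
(a) r = 12.75; between ranks 12 (64) and 13 (65): 64.75.
(b) the nearest-rank method: rank 12 → 64.
|64.75 − 64| = 0.75.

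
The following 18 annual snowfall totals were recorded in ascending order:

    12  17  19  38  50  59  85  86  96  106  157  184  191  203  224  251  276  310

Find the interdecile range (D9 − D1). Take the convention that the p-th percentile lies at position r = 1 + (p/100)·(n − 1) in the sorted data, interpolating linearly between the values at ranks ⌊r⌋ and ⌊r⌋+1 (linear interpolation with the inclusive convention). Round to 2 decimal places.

240.10

n = 18.
P10: r = 2.7; ranks 2–3 are 17, 19; interpolating gives 18.4.
P90: r = 16.3; ranks 16–17 are 251, 276; interpolating gives 258.5.
Difference: 258.5 − 18.4 = 240.1.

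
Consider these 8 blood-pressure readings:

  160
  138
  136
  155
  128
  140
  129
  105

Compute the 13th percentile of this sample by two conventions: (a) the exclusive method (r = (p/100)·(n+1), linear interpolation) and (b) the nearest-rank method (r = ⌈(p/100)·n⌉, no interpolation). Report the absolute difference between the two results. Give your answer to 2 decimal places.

Sorted: 105, 128, 129, 136, 138, 140, 155, 160.
n = 8.
(a) r = 1.17; between ranks 1 (105) and 2 (128): 108.91.
(b) the nearest-rank method: rank 2 → 128.
|108.91 − 128| = 19.09.

19.09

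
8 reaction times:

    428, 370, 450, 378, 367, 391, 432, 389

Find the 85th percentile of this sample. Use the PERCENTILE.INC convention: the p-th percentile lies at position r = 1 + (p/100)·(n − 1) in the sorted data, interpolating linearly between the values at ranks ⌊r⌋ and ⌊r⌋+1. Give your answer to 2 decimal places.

431.80

Sorted: 367, 370, 378, 389, 391, 428, 432, 450.
n = 8.
r = 1 + (85/100)·(8 − 1) = 1 + 5.95 = 6.95.
Rank 6 is 428 and rank 7 is 432.
Interpolate: 428 + 0.95·(432 − 428) = 428 + 0.95·4 = 431.8.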